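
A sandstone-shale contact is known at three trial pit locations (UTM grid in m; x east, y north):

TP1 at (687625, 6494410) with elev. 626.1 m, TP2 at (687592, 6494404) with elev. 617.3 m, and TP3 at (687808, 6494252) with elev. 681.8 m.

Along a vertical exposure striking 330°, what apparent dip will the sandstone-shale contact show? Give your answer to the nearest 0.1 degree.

9.5°

Two edge vectors: TP1→TP2 = (-33, -6, -8.8), TP1→TP3 = (183, -158, 55.7).
Normal n = (TP1→TP2) × (TP1→TP3) = (-1724.6, 227.7, 6312).
So ∂z/∂x = −n_x/n_z = 0.27323 and ∂z/∂y = −n_y/n_z = −0.03607.
Unit vector along 330° is (sin 330°, cos 330°) = (-0.5000, 0.8660).
Slope in that direction = a·(-0.5000) + b·(0.8660) = −0.16785.
Apparent dip = arctan|0.16785| = 9.5° (true dip is 15.4°, so apparent ≤ true as expected).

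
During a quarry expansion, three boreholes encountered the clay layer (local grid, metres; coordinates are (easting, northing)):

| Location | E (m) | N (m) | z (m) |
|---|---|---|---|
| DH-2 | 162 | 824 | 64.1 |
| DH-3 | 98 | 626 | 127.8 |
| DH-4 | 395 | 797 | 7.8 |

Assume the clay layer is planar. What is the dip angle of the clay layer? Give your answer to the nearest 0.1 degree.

19.6°

Two edge vectors: DH-2→DH-3 = (-64, -198, 63.7), DH-2→DH-4 = (233, -27, -56.3).
Normal n = (DH-2→DH-3) × (DH-2→DH-4) = (12867.3, 11238.9, 47862).
So ∂z/∂E = −n_x/n_z = −0.26884 and ∂z/∂N = −n_y/n_z = −0.23482.
Gradient magnitude |∇z| = √(a² + b²) = √(0.07228 + 0.05514) = 0.35695.
True dip = arctan(0.35695) = 19.6°, dipping toward NE (azimuth ≈ 049°).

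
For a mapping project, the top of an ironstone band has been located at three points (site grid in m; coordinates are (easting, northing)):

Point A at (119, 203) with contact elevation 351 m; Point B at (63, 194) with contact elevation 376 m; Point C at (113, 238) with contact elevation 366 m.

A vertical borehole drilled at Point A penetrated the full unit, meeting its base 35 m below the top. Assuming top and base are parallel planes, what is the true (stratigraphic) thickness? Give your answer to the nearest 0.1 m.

Let the plane be z = a·E + b·N + c.
Point B−Point A: −56a − 9b = 25;  Point C−Point A: −6a + 35b = 15.
Solving gives a = −0.50149, b = 0.34260.
|∇z| = √(a²+b²) = 0.60734, so dip δ = arctan(0.60734) = 31.27°.
True thickness = vertical thickness × cos δ = 35 × cos 31.27° = 29.9 m.

29.9 m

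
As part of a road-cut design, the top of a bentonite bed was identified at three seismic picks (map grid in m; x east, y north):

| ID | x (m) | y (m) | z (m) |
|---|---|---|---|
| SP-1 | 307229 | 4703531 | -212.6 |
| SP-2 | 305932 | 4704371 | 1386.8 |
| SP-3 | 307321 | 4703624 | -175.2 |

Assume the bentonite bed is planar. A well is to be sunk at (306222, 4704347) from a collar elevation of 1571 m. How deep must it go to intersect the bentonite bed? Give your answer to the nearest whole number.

380 m

Two edge vectors: SP-1→SP-2 = (-1297, 840, 1599.4), SP-1→SP-3 = (92, 93, 37.4).
Normal n = (SP-1→SP-2) × (SP-1→SP-3) = (-117328.2, 195652.6, -197901).
So ∂z/∂x = −n_x/n_z = −0.59286310 and ∂z/∂y = −n_y/n_z = 0.98863876.
Intercept c from SP-1: -212.6 + 182144.74 − 4650093.07 = −4468160.94.
At (306222, 4704347): z_contact = −181547.7 + 4650899.8 − 4468160.94 = 1191.1 m.
Depth below ground = 1571 − 1191.1 = 380 m.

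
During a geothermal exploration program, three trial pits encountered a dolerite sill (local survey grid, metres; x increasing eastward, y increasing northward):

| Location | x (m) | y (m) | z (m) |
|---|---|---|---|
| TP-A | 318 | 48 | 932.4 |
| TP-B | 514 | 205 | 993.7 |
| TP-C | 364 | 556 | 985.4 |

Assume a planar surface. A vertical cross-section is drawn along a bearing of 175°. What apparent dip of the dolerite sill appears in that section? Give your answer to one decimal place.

3.4°

Let the plane be z = a·x + b·y + c.
TP-B−TP-A: 196a + 157b = 61.3;  TP-C−TP-A: 46a + 508b = 53.
Solving gives a = 0.24711, b = 0.08195.
Unit vector along 175° is (sin 175°, cos 175°) = (0.0872, -0.9962).
Slope in that direction = a·(0.0872) + b·(-0.9962) = −0.06011.
Apparent dip = arctan|0.06011| = 3.4° (true dip is 14.6°, so apparent ≤ true as expected).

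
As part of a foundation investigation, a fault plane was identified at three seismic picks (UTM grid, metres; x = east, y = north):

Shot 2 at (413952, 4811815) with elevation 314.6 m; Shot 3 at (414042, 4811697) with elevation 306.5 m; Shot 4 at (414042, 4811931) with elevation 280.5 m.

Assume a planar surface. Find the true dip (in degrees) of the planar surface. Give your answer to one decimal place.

14.6°

Two edge vectors: Shot 2→Shot 3 = (90, -118, -8.1), Shot 2→Shot 4 = (90, 116, -34.1).
Normal n = (Shot 2→Shot 3) × (Shot 2→Shot 4) = (4963.4, 2340, 21060).
So ∂z/∂x = −n_x/n_z = −0.23568 and ∂z/∂y = −n_y/n_z = −0.11111.
Gradient magnitude |∇z| = √(a² + b²) = √(0.05554 + 0.01235) = 0.26056.
True dip = arctan(0.26056) = 14.6°, dipping toward ENE (azimuth ≈ 065°).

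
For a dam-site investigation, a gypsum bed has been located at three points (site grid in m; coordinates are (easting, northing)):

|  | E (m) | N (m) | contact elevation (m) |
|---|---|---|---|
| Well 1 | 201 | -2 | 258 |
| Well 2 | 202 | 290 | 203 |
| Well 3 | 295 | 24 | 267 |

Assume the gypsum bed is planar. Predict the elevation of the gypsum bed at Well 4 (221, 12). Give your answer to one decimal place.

258.3 m

Let the plane be z = a·E + b·N + c.
Well 2−Well 1: 1a + 292b = −55;  Well 3−Well 1: 94a + 26b = 9.
Solving gives a = 0.14798, b = −0.18886.
Then c = 258 − a·201 − b·-2 = 227.88.
At (221, 12): z = 32.7 − 2.3 + 227.88 = 258.3 m.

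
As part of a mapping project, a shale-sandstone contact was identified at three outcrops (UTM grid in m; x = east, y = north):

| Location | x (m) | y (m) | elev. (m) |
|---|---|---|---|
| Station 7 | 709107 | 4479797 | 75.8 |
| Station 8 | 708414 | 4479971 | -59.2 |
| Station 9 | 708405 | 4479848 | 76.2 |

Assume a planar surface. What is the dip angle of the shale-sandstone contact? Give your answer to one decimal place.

Two edge vectors: Station 7→Station 8 = (-693, 174, -135), Station 7→Station 9 = (-702, 51, 0.4).
Normal n = (Station 7→Station 8) × (Station 7→Station 9) = (6954.6, 95047.2, 86805).
So ∂z/∂x = −n_x/n_z = −0.08012 and ∂z/∂y = −n_y/n_z = −1.09495.
Gradient magnitude |∇z| = √(a² + b²) = √(0.00642 + 1.19892) = 1.09788.
True dip = arctan(1.09788) = 47.7°, dipping toward N (azimuth ≈ 004°).

47.7°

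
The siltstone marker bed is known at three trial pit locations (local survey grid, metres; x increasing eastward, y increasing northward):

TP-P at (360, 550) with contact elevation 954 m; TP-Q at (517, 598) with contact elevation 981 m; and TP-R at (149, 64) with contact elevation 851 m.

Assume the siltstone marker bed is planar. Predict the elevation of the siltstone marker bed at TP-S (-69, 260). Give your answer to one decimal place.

Two edge vectors: TP-P→TP-Q = (157, 48, 27), TP-P→TP-R = (-211, -486, -103).
Normal n = (TP-P→TP-Q) × (TP-P→TP-R) = (8178, 10474, -66174).
So ∂z/∂x = −n_x/n_z = 0.12358 and ∂z/∂y = −n_y/n_z = 0.15828.
Intercept c from TP-P: 954 − 44.49 − 87.05 = 822.46.
At (-69, 260): z = −8.5 + 41.2 + 822.46 = 855.1 m.

855.1 m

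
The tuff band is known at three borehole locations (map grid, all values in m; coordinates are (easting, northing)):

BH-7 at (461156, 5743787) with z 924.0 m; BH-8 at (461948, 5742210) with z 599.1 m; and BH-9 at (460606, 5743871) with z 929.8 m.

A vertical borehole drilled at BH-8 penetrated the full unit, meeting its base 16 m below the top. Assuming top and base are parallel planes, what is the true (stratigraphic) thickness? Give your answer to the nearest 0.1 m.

Let the plane be z = a·E + b·N + c.
BH-8−BH-7: 792a − 1577b = −324.9;  BH-9−BH-7: −550a + 84b = 5.8.
Solving gives a = 0.02266, b = 0.21740.
|∇z| = √(a²+b²) = 0.21858, so dip δ = arctan(0.21858) = 12.33°.
True thickness = vertical thickness × cos δ = 16 × cos 12.33° = 15.6 m.

15.6 m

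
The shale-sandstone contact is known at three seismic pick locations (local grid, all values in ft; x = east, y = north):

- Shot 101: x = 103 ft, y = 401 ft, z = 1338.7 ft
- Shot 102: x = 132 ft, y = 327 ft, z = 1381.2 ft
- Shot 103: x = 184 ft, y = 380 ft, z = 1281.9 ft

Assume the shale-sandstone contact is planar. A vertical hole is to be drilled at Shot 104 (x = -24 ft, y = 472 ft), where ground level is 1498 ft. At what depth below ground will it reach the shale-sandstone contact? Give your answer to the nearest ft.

106 ft

Let the plane be z = a·x + b·y + c.
Shot 102−Shot 101: 29a − 74b = 42.5;  Shot 103−Shot 101: 81a − 21b = −56.8.
Solving gives a = −0.94628, b = −0.94516.
Then c = 1338.7 − a·103 − b·401 = 1815.18.
At (-24, 472): z_contact = 22.7 − 446.1 + 1815.18 = 1391.8 ft.
Depth below ground = 1498 − 1391.8 = 106 ft.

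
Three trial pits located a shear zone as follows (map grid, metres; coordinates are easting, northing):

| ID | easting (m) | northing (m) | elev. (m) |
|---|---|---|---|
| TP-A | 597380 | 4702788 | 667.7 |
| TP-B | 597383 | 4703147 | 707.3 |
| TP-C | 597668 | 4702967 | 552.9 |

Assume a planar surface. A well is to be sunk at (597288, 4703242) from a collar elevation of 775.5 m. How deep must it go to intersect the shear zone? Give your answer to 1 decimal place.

Let the plane be z = a·easting + b·northing + c.
TP-B−TP-A: 3a + 359b = 39.6;  TP-C−TP-A: 288a + 179b = −114.8.
Solving gives a = −0.469608672, b = 0.114230713.
Then c = 667.7 − a·597380 − b·4702788 = −256000.30.
At (597288, 4703242): z_contact = −280491.62 + 537254.69 − 256000.30 = 762.76 m.
Depth below ground = 775.5 − 762.76 = 12.7 m.

12.7 m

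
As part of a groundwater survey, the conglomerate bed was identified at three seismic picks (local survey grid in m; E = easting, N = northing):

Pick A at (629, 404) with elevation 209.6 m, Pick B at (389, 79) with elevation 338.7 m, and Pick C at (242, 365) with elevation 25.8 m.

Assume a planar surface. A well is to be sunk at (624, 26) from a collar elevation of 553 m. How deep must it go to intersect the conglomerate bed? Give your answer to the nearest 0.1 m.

40.7 m

Let the plane be z = a·E + b·N + c.
Pick B−Pick A: −240a − 325b = 129.1;  Pick C−Pick A: −387a − 39b = −183.8.
Solving gives a = 0.55637, b = −0.80809.
Then c = 209.6 − a·629 − b·404 = 186.11.
At (624, 26): z_contact = 347.18 − 21.01 + 186.11 = 512.28 m.
Depth below ground = 553 − 512.28 = 40.7 m.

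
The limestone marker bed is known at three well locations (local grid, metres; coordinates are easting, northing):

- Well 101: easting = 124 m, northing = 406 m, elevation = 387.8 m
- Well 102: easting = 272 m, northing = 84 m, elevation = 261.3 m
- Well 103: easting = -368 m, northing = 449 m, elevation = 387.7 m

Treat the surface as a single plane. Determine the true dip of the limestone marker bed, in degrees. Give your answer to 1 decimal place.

Two edge vectors: Well 101→Well 102 = (148, -322, -126.5), Well 101→Well 103 = (-492, 43, -0.1).
Normal n = (Well 101→Well 102) × (Well 101→Well 103) = (5471.7, 62252.8, -152060).
So ∂z/∂easting = −n_x/n_z = 0.03598 and ∂z/∂northing = −n_y/n_z = 0.40940.
Gradient magnitude |∇z| = √(a² + b²) = √(0.00129 + 0.16761) = 0.41097.
True dip = arctan(0.41097) = 22.3°, dipping toward S (azimuth ≈ 185°).

22.3°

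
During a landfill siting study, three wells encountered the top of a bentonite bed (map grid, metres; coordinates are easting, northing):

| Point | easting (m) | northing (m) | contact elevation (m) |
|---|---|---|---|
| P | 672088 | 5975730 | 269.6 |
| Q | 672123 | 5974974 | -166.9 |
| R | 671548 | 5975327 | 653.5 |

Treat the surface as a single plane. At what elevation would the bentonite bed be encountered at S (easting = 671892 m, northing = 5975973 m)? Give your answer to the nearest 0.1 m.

Let the plane be z = a·easting + b·northing + c.
Q−P: 35a − 756b = −436.5;  R−P: −540a − 403b = 383.9.
Solving gives a = −1.103689874, b = 0.526284199.
Then c = 269.6 − a·672088 − b·5975730 = −2402885.96.
At (671892, 5975973): z = −741560.4 + 3145060.2 − 2402885.96 = 613.8 m.

613.8 m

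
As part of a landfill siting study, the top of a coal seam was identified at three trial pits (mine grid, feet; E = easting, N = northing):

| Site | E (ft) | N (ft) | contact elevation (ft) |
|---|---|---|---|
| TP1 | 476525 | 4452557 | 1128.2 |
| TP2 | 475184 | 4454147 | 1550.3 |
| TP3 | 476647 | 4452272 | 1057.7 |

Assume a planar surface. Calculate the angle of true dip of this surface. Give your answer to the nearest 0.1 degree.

Two edge vectors: TP1→TP2 = (-1341, 1590, 422.1), TP1→TP3 = (122, -285, -70.5).
Normal n = (TP1→TP2) × (TP1→TP3) = (8203.5, -43044.3, 188205).
So ∂z/∂E = −n_x/n_z = −0.04359 and ∂z/∂N = −n_y/n_z = 0.22871.
Gradient magnitude |∇z| = √(a² + b²) = √(0.00190 + 0.05231) = 0.23283.
True dip = arctan(0.23283) = 13.1°, dipping toward S (azimuth ≈ 169°).

13.1°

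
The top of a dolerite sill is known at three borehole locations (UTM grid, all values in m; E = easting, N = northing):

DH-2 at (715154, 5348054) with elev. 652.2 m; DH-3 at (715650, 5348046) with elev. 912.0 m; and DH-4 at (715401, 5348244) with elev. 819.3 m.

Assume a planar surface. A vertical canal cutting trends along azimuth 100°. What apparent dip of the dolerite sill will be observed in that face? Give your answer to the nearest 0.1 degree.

Two edge vectors: DH-2→DH-3 = (496, -8, 259.8), DH-2→DH-4 = (247, 190, 167.1).
Normal n = (DH-2→DH-3) × (DH-2→DH-4) = (-50698.8, -18711, 96216).
So ∂z/∂E = −n_x/n_z = 0.52693 and ∂z/∂N = −n_y/n_z = 0.19447.
Unit vector along 100° is (sin 100°, cos 100°) = (0.9848, -0.1736).
Slope in that direction = a·(0.9848) + b·(-0.1736) = 0.48515.
Apparent dip = arctan|0.48515| = 25.9° (true dip is 29.3°, so apparent ≤ true as expected).

25.9°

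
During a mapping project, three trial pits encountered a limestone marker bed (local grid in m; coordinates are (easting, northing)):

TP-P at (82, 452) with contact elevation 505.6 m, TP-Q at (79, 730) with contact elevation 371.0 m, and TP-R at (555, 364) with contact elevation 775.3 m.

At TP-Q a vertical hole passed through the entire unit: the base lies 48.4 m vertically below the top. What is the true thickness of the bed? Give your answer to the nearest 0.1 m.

40.0 m

Two edge vectors: TP-P→TP-Q = (-3, 278, -134.6), TP-P→TP-R = (473, -88, 269.7).
Normal n = (TP-P→TP-Q) × (TP-P→TP-R) = (63131.8, -62856.7, -131230).
So ∂z/∂E = −n_x/n_z = 0.48108 and ∂z/∂N = −n_y/n_z = −0.47898.
|∇z| = √(a²+b²) = 0.67887, so dip δ = arctan(0.67887) = 34.17°.
True thickness = vertical thickness × cos δ = 48.4 × cos 34.17° = 40.0 m.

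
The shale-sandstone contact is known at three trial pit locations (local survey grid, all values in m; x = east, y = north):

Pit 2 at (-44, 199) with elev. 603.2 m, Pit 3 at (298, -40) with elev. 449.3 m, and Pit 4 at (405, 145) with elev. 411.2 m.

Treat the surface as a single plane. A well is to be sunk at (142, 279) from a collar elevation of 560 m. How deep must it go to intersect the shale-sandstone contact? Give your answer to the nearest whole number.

32 m

Let the plane be z = a·x + b·y + c.
Pit 3−Pit 2: 342a − 239b = −153.9;  Pit 4−Pit 2: 449a − 54b = −192.
Solving gives a = −0.42296, b = 0.03869.
Then c = 603.2 − a·-44 − b·199 = 576.89.
At (142, 279): z_contact = −60.1 + 10.8 + 576.89 = 527.6 m.
Depth below ground = 560 − 527.6 = 32 m.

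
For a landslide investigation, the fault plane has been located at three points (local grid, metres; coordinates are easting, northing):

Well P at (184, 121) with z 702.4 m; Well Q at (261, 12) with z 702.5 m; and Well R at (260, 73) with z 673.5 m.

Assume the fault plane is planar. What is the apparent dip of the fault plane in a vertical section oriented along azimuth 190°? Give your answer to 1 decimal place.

Two edge vectors: Well P→Well Q = (77, -109, 0.1), Well P→Well R = (76, -48, -28.9).
Normal n = (Well P→Well Q) × (Well P→Well R) = (3154.9, 2232.9, 4588).
So ∂z/∂easting = −n_x/n_z = −0.68764 and ∂z/∂northing = −n_y/n_z = −0.48668.
Unit vector along 190° is (sin 190°, cos 190°) = (-0.1736, -0.9848).
Slope in that direction = a·(-0.1736) + b·(-0.9848) = 0.59870.
Apparent dip = arctan|0.59870| = 30.9° (true dip is 40.1°, so apparent ≤ true as expected).

30.9°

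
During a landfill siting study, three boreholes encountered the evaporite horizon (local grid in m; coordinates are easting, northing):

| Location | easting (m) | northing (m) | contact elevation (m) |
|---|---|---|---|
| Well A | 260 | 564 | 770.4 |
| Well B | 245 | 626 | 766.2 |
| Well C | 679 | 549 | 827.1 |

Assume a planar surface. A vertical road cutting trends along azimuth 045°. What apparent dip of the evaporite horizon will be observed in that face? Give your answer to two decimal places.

3.99°

Let the plane be z = a·easting + b·northing + c.
Well B−Well A: −15a + 62b = −4.2;  Well C−Well A: 419a − 15b = 56.7.
Solving gives a = 0.13406, b = −0.03531.
Unit vector along 045° is (sin 45°, cos 45°) = (0.7071, 0.7071).
Slope in that direction = a·(0.7071) + b·(0.7071) = 0.06983.
Apparent dip = arctan|0.06983| = 3.99° (true dip is 7.9°, so apparent ≤ true as expected).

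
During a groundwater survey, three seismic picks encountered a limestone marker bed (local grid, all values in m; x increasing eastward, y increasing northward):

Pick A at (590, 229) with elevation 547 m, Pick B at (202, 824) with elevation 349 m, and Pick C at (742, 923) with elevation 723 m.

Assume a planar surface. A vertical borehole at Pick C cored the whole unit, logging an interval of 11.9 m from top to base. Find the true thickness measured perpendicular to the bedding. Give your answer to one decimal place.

Let the plane be z = a·x + b·y + c.
Pick B−Pick A: −388a + 595b = −198;  Pick C−Pick A: 152a + 694b = 176.
Solving gives a = 0.67313, b = 0.10617.
|∇z| = √(a²+b²) = 0.68145, so dip δ = arctan(0.68145) = 34.27°.
True thickness = vertical thickness × cos δ = 11.9 × cos 34.27° = 9.8 m.

9.8 m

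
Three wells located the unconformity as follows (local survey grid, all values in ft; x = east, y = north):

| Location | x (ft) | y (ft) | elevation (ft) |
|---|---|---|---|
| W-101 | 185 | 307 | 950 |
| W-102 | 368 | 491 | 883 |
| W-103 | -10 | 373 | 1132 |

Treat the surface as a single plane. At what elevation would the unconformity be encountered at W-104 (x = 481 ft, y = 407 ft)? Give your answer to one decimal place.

Two edge vectors: W-101→W-102 = (183, 184, -67), W-101→W-103 = (-195, 66, 182).
Normal n = (W-101→W-102) × (W-101→W-103) = (37910, -20241, 47958).
So ∂z/∂x = −n_x/n_z = −0.79048 and ∂z/∂y = −n_y/n_z = 0.42206.
Intercept c from W-101: 950 + 146.24 − 129.57 = 966.67.
At (481, 407): z = −380.2 + 171.8 + 966.67 = 758.2 ft.

758.2 ft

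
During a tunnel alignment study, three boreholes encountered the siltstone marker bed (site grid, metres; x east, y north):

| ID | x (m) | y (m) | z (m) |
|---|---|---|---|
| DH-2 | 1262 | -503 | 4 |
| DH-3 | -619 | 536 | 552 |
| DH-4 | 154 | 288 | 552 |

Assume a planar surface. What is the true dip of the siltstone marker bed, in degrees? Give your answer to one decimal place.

52.9°

Two edge vectors: DH-2→DH-3 = (-1881, 1039, 548), DH-2→DH-4 = (-1108, 791, 548).
Normal n = (DH-2→DH-3) × (DH-2→DH-4) = (135904, 423604, -336659).
So ∂z/∂x = −n_x/n_z = 0.40368 and ∂z/∂y = −n_y/n_z = 1.25826.
Gradient magnitude |∇z| = √(a² + b²) = √(0.16296 + 1.58321) = 1.32143.
True dip = arctan(1.32143) = 52.9°, dipping toward SSW (azimuth ≈ 198°).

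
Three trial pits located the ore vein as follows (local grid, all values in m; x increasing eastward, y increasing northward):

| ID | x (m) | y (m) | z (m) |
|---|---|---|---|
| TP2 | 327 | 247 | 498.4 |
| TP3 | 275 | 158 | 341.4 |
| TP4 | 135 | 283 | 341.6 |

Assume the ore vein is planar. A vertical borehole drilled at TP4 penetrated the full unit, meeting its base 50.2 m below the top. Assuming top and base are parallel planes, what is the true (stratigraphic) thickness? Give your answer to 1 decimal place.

27.2 m

Let the plane be z = a·x + b·y + c.
TP3−TP2: −52a − 89b = −157;  TP4−TP2: −192a + 36b = −156.8.
Solving gives a = 1.03414, b = 1.15983.
|∇z| = √(a²+b²) = 1.55391, so dip δ = arctan(1.55391) = 57.24°.
True thickness = vertical thickness × cos δ = 50.2 × cos 57.24° = 27.2 m.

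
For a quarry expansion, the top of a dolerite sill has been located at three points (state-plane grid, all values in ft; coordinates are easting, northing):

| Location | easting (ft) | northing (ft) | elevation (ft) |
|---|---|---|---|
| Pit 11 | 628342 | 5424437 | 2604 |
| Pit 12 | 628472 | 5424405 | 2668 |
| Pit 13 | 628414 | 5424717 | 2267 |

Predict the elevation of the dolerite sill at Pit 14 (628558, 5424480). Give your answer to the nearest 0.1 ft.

2590.0 ft

Let the plane be z = a·easting + b·northing + c.
Pit 12−Pit 11: 130a − 32b = 64;  Pit 13−Pit 11: 72a + 280b = −337.
Solving gives a = 0.184373708, b = −1.250981811.
Then c = 2604 − a·628342 − b·5424437 = 6672626.28.
At (628558, 5424480): z = 115889.6 − 6785925.8 + 6672626.28 = 2590.0 ft.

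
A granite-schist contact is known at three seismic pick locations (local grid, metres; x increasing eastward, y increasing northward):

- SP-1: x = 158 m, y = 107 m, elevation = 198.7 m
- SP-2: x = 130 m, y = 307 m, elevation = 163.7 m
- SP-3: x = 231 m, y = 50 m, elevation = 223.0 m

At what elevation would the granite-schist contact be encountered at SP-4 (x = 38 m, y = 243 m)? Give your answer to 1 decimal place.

Let the plane be z = a·x + b·y + c.
SP-2−SP-1: −28a + 200b = −35;  SP-3−SP-1: 73a − 57b = 24.3.
Solving gives a = 0.22032, b = −0.14416.
Then c = 198.7 − a·158 − b·107 = 179.31.
At (38, 243): z = 8.4 − 35.0 + 179.31 = 152.7 m.

152.7 m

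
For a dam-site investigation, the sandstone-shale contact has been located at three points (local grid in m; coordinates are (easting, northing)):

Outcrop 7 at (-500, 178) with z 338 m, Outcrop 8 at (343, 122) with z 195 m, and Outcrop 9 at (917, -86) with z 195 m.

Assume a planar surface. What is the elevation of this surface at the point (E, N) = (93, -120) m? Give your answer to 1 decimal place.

385.6 m

Let the plane be z = a·E + b·N + c.
Outcrop 8−Outcrop 7: 843a − 56b = −143;  Outcrop 9−Outcrop 7: 1417a − 264b = −143.
Solving gives a = −0.20771, b = −0.57320.
Then c = 338 − a·-500 − b·178 = 336.17.
At (93, -120): z = −19.3 + 68.8 + 336.17 = 385.6 m.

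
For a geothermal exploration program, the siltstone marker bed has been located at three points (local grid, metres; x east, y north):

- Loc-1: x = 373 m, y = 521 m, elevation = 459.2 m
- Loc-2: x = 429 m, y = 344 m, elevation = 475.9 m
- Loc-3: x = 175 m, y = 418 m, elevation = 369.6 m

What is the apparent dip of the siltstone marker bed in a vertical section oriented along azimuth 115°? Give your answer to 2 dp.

20.44°

Let the plane be z = a·x + b·y + c.
Loc-2−Loc-1: 56a − 177b = 16.7;  Loc-3−Loc-1: −198a − 103b = −89.6.
Solving gives a = 0.43072, b = 0.04192.
Unit vector along 115° is (sin 115°, cos 115°) = (0.9063, -0.4226).
Slope in that direction = a·(0.9063) + b·(-0.4226) = 0.37265.
Apparent dip = arctan|0.37265| = 20.44° (true dip is 23.4°, so apparent ≤ true as expected).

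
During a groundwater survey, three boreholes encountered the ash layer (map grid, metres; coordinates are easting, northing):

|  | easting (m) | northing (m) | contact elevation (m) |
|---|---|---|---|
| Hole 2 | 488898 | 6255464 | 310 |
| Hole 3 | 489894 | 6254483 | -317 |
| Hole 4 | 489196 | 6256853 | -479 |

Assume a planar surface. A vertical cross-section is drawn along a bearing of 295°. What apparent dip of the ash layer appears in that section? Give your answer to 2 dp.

36.45°

Let the plane be z = a·easting + b·northing + c.
Hole 3−Hole 2: 996a − 981b = −627;  Hole 4−Hole 2: 298a + 1389b = −789.
Solving gives a = −0.98158, b = −0.35744.
Unit vector along 295° is (sin 295°, cos 295°) = (-0.9063, 0.4226).
Slope in that direction = a·(-0.9063) + b·(0.4226) = 0.73855.
Apparent dip = arctan|0.73855| = 36.45° (true dip is 46.3°, so apparent ≤ true as expected).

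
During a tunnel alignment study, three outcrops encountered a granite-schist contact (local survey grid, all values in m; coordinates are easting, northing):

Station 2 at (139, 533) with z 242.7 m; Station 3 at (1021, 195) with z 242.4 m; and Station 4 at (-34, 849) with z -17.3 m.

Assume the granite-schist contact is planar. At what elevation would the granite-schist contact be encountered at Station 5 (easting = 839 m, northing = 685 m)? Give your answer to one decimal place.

Two edge vectors: Station 2→Station 3 = (882, -338, -0.3), Station 2→Station 4 = (-173, 316, -260).
Normal n = (Station 2→Station 3) × (Station 2→Station 4) = (87974.8, 229371.9, 220238).
So ∂z/∂easting = −n_x/n_z = −0.399453 and ∂z/∂northing = −n_y/n_z = −1.041473.
Intercept c from Station 2: 242.7 + 55.52 + 555.11 = 853.33.
At (839, 685): z = −335.1 − 713.4 + 853.33 = -195.2 m.

-195.2 m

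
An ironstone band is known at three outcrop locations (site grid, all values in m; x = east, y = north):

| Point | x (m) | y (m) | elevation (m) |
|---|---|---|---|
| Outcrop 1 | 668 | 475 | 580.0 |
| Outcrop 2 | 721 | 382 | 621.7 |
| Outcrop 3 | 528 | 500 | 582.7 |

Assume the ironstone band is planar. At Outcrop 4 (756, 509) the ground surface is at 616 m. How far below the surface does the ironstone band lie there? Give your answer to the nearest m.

Two edge vectors: Outcrop 1→Outcrop 2 = (53, -93, 41.7), Outcrop 1→Outcrop 3 = (-140, 25, 2.7).
Normal n = (Outcrop 1→Outcrop 2) × (Outcrop 1→Outcrop 3) = (-1293.6, -5981.1, -11695).
So ∂z/∂x = −n_x/n_z = −0.11061 and ∂z/∂y = −n_y/n_z = −0.51142.
Intercept c from Outcrop 1: 580 + 73.89 + 242.93 = 896.81.
At (756, 509): z_contact = −83.6 − 260.3 + 896.81 = 552.9 m.
Depth below ground = 616 − 552.9 = 63 m.

63 m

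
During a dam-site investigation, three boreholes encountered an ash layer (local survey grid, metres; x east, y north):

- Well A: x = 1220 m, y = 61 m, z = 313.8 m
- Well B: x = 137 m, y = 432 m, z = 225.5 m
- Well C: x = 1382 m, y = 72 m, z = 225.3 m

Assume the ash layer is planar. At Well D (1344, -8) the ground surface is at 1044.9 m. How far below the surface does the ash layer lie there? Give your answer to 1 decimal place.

Two edge vectors: Well A→Well B = (-1083, 371, -88.3), Well A→Well C = (162, 11, -88.5).
Normal n = (Well A→Well B) × (Well A→Well C) = (-31862.2, -110150.1, -72015).
So ∂z/∂x = −n_x/n_z = −0.442438 and ∂z/∂y = −n_y/n_z = −1.529544.
Intercept c from Well A: 313.8 + 539.77 + 93.30 = 946.88.
At (1344, -8): z_contact = −594.64 + 12.24 + 946.88 = 364.48 m.
Depth below ground = 1044.9 − 364.48 = 680.4 m.

680.4 m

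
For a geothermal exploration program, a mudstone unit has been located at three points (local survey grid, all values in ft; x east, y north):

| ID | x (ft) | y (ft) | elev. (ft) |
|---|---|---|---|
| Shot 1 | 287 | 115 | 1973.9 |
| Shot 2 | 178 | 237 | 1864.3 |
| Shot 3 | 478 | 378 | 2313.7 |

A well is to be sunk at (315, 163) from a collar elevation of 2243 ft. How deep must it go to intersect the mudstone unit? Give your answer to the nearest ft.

216 ft

Let the plane be z = a·x + b·y + c.
Shot 2−Shot 1: −109a + 122b = −109.6;  Shot 3−Shot 1: 191a + 263b = 339.8.
Solving gives a = 1.35235, b = 0.30989.
Then c = 1973.9 − a·287 − b·115 = 1550.14.
At (315, 163): z_contact = 426.0 + 50.5 + 1550.14 = 2026.6 ft.
Depth below ground = 2243 − 2026.6 = 216 ft.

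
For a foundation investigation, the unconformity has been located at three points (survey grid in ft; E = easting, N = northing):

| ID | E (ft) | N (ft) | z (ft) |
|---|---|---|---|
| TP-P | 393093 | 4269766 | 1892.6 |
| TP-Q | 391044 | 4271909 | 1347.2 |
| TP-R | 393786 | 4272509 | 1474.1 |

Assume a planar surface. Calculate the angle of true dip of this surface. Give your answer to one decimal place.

10.9°

Two edge vectors: TP-P→TP-Q = (-2049, 2143, -545.4), TP-P→TP-R = (693, 2743, -418.5).
Normal n = (TP-P→TP-Q) × (TP-P→TP-R) = (599186.7, -1235468.7, -7105506).
So ∂z/∂E = −n_x/n_z = 0.08433 and ∂z/∂N = −n_y/n_z = −0.17387.
Gradient magnitude |∇z| = √(a² + b²) = √(0.00711 + 0.03023) = 0.19324.
True dip = arctan(0.19324) = 10.9°, dipping toward NNW (azimuth ≈ 334°).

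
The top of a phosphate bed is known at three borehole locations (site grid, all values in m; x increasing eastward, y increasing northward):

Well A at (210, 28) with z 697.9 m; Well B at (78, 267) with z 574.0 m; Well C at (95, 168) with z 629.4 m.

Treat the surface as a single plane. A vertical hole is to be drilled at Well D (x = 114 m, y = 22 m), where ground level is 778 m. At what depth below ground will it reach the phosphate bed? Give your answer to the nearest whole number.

66 m

Two edge vectors: Well A→Well B = (-132, 239, -123.9), Well A→Well C = (-115, 140, -68.5).
Normal n = (Well A→Well B) × (Well A→Well C) = (974.5, 5206.5, 9005).
So ∂z/∂x = −n_x/n_z = −0.10822 and ∂z/∂y = −n_y/n_z = −0.57818.
Intercept c from Well A: 697.9 + 22.73 + 16.19 = 736.81.
At (114, 22): z_contact = −12.3 − 12.7 + 736.81 = 711.8 m.
Depth below ground = 778 − 711.8 = 66 m.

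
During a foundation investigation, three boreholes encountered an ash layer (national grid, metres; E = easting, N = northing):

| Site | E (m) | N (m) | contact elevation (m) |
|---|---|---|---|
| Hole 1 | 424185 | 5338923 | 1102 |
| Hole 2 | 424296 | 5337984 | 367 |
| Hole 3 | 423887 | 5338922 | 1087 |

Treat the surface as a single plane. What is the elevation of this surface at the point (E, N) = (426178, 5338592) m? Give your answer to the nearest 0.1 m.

Two edge vectors: Hole 1→Hole 2 = (111, -939, -735), Hole 1→Hole 3 = (-298, -1, -15).
Normal n = (Hole 1→Hole 2) × (Hole 1→Hole 3) = (13350, 220695, -279933).
So ∂z/∂E = −n_x/n_z = 0.047689983 and ∂z/∂N = −n_y/n_z = 0.788385078.
Intercept c from Hole 1: 1102 − 20229.38 − 4209127.23 = −4228254.60.
At (426178, 5338592): z = 20324.4 + 4208866.3 − 4228254.60 = 936.1 m.

936.1 m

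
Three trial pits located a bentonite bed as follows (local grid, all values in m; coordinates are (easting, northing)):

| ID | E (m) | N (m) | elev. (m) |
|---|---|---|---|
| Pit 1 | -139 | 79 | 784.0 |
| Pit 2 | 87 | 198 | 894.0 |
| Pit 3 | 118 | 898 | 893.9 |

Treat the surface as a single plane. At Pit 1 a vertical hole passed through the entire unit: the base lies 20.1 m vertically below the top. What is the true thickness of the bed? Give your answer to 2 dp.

Two edge vectors: Pit 1→Pit 2 = (226, 119, 110), Pit 1→Pit 3 = (257, 819, 109.9).
Normal n = (Pit 1→Pit 2) × (Pit 1→Pit 3) = (-77011.9, 3432.6, 154511).
So ∂z/∂E = −n_x/n_z = 0.49842 and ∂z/∂N = −n_y/n_z = −0.02222.
|∇z| = √(a²+b²) = 0.49892, so dip δ = arctan(0.49892) = 26.52°.
True thickness = vertical thickness × cos δ = 20.1 × cos 26.52° = 17.99 m.

17.99 m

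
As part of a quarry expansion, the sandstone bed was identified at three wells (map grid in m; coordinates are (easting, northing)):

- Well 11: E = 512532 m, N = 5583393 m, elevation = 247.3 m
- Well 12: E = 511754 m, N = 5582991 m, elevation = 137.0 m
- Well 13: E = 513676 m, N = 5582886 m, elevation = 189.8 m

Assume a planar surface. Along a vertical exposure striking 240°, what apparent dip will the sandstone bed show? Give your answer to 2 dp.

7.59°

Two edge vectors: Well 11→Well 12 = (-778, -402, -110.3), Well 11→Well 13 = (1144, -507, -57.5).
Normal n = (Well 11→Well 12) × (Well 11→Well 13) = (-32807.1, -170918.2, 854334).
So ∂z/∂E = −n_x/n_z = 0.03840 and ∂z/∂N = −n_y/n_z = 0.20006.
Unit vector along 240° is (sin 240°, cos 240°) = (-0.8660, -0.5000).
Slope in that direction = a·(-0.8660) + b·(-0.5000) = −0.13329.
Apparent dip = arctan|0.13329| = 7.59° (true dip is 11.5°, so apparent ≤ true as expected).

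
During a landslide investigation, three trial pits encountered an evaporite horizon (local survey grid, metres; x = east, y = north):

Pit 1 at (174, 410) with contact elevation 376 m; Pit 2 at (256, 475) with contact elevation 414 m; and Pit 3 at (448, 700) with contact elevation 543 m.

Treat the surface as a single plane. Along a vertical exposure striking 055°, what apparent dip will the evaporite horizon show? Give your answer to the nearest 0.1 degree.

Two edge vectors: Pit 1→Pit 2 = (82, 65, 38), Pit 1→Pit 3 = (274, 290, 167).
Normal n = (Pit 1→Pit 2) × (Pit 1→Pit 3) = (-165, -3282, 5970).
So ∂z/∂x = −n_x/n_z = 0.02764 and ∂z/∂y = −n_y/n_z = 0.54975.
Unit vector along 055° is (sin 55°, cos 55°) = (0.8192, 0.5736).
Slope in that direction = a·(0.8192) + b·(0.5736) = 0.33796.
Apparent dip = arctan|0.33796| = 18.7° (true dip is 28.8°, so apparent ≤ true as expected).

18.7°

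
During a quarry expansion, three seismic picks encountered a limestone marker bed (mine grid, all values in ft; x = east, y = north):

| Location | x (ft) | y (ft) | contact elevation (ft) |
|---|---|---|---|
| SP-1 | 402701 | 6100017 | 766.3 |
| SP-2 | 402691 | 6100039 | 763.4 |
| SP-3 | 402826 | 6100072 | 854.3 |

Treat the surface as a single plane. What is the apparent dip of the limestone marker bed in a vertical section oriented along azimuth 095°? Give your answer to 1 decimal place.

31.8°

Two edge vectors: SP-1→SP-2 = (-10, 22, -2.9), SP-1→SP-3 = (125, 55, 88).
Normal n = (SP-1→SP-2) × (SP-1→SP-3) = (2095.5, 517.5, -3300).
So ∂z/∂x = −n_x/n_z = 0.63500 and ∂z/∂y = −n_y/n_z = 0.15682.
Unit vector along 095° is (sin 95°, cos 95°) = (0.9962, -0.0872).
Slope in that direction = a·(0.9962) + b·(-0.0872) = 0.61892.
Apparent dip = arctan|0.61892| = 31.8° (true dip is 33.2°, so apparent ≤ true as expected).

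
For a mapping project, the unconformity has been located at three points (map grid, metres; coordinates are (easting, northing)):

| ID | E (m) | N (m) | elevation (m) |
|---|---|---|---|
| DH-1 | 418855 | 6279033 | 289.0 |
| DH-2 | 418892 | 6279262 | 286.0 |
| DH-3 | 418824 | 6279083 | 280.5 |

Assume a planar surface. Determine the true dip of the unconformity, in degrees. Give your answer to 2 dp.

11.63°

Let the plane be z = a·E + b·N + c.
DH-2−DH-1: 37a + 229b = −3;  DH-3−DH-1: −31a + 50b = −8.5.
Solving gives a = 0.20075, b = −0.04554.
Gradient magnitude |∇z| = √(a² + b²) = √(0.04030 + 0.00207) = 0.20585.
True dip = arctan(0.20585) = 11.63°, dipping toward WNW (azimuth ≈ 283°).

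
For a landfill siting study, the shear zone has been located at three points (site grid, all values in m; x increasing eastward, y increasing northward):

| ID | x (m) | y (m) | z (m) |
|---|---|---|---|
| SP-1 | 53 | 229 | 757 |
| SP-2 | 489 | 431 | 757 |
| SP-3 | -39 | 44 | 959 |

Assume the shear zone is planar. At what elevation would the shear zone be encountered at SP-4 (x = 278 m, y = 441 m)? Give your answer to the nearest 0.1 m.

604.1 m

Let the plane be z = a·x + b·y + c.
SP-2−SP-1: 436a + 202b = 0;  SP-3−SP-1: −92a − 185b = 202.
Solving gives a = 0.65732, b = −1.41878.
Then c = 757 − a·53 − b·229 = 1047.06.
At (278, 441): z = 182.7 − 625.7 + 1047.06 = 604.1 m.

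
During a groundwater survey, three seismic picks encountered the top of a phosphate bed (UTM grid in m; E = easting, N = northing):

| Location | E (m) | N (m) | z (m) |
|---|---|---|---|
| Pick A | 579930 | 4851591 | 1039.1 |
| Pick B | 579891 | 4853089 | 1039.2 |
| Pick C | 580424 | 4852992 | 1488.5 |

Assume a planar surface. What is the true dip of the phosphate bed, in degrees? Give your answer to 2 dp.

40.27°

Two edge vectors: Pick A→Pick B = (-39, 1498, 0.1), Pick A→Pick C = (494, 1401, 449.4).
Normal n = (Pick A→Pick B) × (Pick A→Pick C) = (673061.1, 17576, -794651).
So ∂z/∂E = −n_x/n_z = 0.84699 and ∂z/∂N = −n_y/n_z = 0.02212.
Gradient magnitude |∇z| = √(a² + b²) = √(0.71739 + 0.00049) = 0.84728.
True dip = arctan(0.84728) = 40.27°, dipping toward W (azimuth ≈ 269°).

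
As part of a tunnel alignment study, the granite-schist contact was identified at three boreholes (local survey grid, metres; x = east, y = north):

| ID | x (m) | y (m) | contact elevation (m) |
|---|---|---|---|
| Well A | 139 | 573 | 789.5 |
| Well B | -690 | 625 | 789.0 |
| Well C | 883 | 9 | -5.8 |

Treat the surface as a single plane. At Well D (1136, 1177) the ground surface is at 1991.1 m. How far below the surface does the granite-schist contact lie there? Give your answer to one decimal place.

Let the plane be z = a·x + b·y + c.
Well B−Well A: −829a + 52b = −0.5;  Well C−Well A: 744a − 564b = −795.3.
Solving gives a = 0.097087, b = 1.538179.
Then c = 789.5 − a·139 − b·573 = −105.37.
At (1136, 1177): z_contact = 110.29 + 1810.44 − 105.37 = 1815.36 m.
Depth below ground = 1991.1 − 1815.36 = 175.7 m.

175.7 m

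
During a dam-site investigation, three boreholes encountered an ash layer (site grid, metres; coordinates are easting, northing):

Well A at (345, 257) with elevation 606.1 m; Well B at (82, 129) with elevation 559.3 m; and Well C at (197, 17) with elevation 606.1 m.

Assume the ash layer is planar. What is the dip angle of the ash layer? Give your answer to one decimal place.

Let the plane be z = a·easting + b·northing + c.
Well B−Well A: −263a − 128b = −46.8;  Well C−Well A: −148a − 240b = 0.
Solving gives a = 0.25426, b = −0.15679.
Gradient magnitude |∇z| = √(a² + b²) = √(0.06465 + 0.02458) = 0.29871.
True dip = arctan(0.29871) = 16.6°, dipping toward WNW (azimuth ≈ 302°).

16.6°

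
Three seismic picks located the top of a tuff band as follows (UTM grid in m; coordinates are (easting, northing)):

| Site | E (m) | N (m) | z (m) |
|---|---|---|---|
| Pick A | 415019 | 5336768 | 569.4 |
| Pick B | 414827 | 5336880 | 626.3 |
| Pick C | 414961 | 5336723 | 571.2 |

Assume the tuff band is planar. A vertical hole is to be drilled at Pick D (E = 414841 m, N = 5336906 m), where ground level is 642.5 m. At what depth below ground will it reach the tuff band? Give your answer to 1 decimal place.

13.7 m

Let the plane be z = a·E + b·N + c.
Pick B−Pick A: −192a + 112b = 56.9;  Pick C−Pick A: −58a − 45b = 1.8.
Solving gives a = −0.182485465, b = 0.195203488.
Then c = 569.4 − a·415019 − b·5336768 = −965451.39.
At (414841, 5336906): z_contact = −75702.45 + 1041782.67 − 965451.39 = 628.82 m.
Depth below ground = 642.5 − 628.82 = 13.7 m.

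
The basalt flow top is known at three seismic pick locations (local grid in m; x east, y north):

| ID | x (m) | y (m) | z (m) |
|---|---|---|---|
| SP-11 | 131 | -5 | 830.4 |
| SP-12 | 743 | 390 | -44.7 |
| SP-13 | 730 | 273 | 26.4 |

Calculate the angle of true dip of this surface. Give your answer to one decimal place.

Two edge vectors: SP-11→SP-12 = (612, 395, -875.1), SP-11→SP-13 = (599, 278, -804).
Normal n = (SP-11→SP-12) × (SP-11→SP-13) = (-74302.2, -32136.9, -66469).
So ∂z/∂x = −n_x/n_z = −1.11785 and ∂z/∂y = −n_y/n_z = −0.48349.
Gradient magnitude |∇z| = √(a² + b²) = √(1.24958 + 0.23376) = 1.21793.
True dip = arctan(1.21793) = 50.6°, dipping toward ENE (azimuth ≈ 067°).

50.6°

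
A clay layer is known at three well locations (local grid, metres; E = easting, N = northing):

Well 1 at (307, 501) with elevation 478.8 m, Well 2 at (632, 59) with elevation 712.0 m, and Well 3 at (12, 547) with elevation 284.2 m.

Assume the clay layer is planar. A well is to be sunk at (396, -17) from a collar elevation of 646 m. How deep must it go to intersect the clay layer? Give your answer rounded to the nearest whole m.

84 m

Let the plane be z = a·E + b·N + c.
Well 2−Well 1: 325a − 442b = 233.2;  Well 3−Well 1: −295a + 46b = −194.6.
Solving gives a = 0.65217, b = −0.04807.
Then c = 478.8 − a·307 − b·501 = 302.67.
At (396, -17): z_contact = 258.3 + 0.8 + 302.67 = 561.7 m.
Depth below ground = 646 − 561.7 = 84 m.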